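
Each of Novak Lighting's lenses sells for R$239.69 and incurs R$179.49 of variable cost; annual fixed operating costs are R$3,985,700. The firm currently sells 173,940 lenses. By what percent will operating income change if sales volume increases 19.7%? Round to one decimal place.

+31.8%

At 173,940 units, contribution = 173,940 × R$60.20 = R$10,471,188.00.
Subtracting fixed costs: EBIT = R$10,471,188.00 − R$3,985,700 = R$6,485,488.00.
DOL = contribution ÷ EBIT = R$10,471,188.00 ÷ R$6,485,488.00 = 1.6146.
Operating income changes by 1.6146 × +19.7% = +31.8%.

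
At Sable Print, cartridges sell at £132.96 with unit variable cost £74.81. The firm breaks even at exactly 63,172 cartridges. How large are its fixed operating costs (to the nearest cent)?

£3,673,451.80

Unit CM = price − variable cost = £132.96 − £74.81 = £58.15.
Since BE = FC / CM, FC = 63,172 × £58.15 = £3,673,451.80.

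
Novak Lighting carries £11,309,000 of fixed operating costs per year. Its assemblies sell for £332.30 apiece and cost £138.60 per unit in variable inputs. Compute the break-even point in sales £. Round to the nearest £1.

Contribution margin per unit = £332.30 − £138.60 = £193.70, a CM ratio of £193.70 ÷ £332.30 = 0.5829.
Break-even revenue = fixed costs × price ÷ CM = £11,309,000 × £332.30 ÷ £193.70 = £19,401,036.

£19,401,036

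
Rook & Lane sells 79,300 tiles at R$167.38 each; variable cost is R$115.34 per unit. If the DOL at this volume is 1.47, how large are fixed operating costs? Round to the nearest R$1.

Contribution at this volume is 79,300 × R$52.04 = R$4,126,772.00.
Since DOL = CM ÷ EBIT, EBIT = R$4,126,772.00 ÷ 1.47 = R$2,807,327.89.
Fixed costs = CM − EBIT = R$4,126,772.00 − R$2,807,327.89 = R$1,319,444.

R$1,319,444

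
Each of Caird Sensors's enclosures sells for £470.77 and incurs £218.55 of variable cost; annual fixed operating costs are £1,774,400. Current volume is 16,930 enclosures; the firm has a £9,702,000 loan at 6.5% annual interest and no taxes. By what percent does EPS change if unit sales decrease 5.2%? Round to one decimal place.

Total contribution margin = 16,930 × £252.22 = £4,270,084.60.
EBIT = £4,270,084.60 − £1,774,400 = £2,495,684.60.
After interest of £630,630.00, pre-tax earnings = £1,865,054.60.
DCL = total CM / (EBIT − I) = £4,270,084.60 / £1,865,054.60 = 2.2895.
EPS therefore changes by 2.2895 × (-5.2%) = -11.9%.

-11.9%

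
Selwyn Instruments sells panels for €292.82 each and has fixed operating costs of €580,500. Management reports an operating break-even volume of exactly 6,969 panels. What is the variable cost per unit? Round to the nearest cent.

Contribution per unit must be FC / Q = €580,500 / 6,969 = €83.2975.
Variable cost per unit = €292.82 − €83.2975 = €209.52.

€209.52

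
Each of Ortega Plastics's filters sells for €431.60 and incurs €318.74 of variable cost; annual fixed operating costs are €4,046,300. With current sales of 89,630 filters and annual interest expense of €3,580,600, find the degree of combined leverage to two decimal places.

4.06

Contribution at this volume is 89,630 × €112.86 = €10,115,641.80.
Operating income = contribution − fixed costs = €10,115,641.80 − €4,046,300 = €6,069,341.80. Interest = €3,580,600.00.
DOL = €10,115,641.80 ÷ €6,069,341.80 = 1.6667; DFL = €6,069,341.80 ÷ €2,488,741.80 = 2.4387.
Combined leverage = 1.6667 × 2.4387 = 4.0646.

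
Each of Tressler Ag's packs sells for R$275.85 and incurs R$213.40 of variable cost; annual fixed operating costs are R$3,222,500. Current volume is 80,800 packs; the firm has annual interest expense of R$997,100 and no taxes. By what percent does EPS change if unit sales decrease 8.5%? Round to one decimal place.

Total contribution margin = 80,800 × R$62.45 = R$5,045,960.00.
Subtracting fixed costs: EBIT = R$5,045,960.00 − R$3,222,500 = R$1,823,460.00.
Interest = R$997,100.00, so EBIT − I = R$826,360.00.
DCL = total CM / (EBIT − I) = R$5,045,960.00 / R$826,360.00 = 6.1062.
EPS therefore changes by 6.1062 × (-8.5%) = -51.9%.

-51.9%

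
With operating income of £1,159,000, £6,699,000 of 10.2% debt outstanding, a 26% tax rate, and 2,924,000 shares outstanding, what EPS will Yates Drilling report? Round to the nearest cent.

Interest = £683,298.00, so EBT = £1,159,000 − £683,298.00 = £475,702.00.
After tax at 26%: net income = £475,702.00 × 0.74 = £352,019.48.
EPS = £352,019.48 ÷ 2,924,000 = £0.12.

£0.12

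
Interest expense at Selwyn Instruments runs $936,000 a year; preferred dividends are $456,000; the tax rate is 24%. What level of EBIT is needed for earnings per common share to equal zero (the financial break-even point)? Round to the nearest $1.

Grossing the preferred dividend up to pre-tax terms: $456,000 / (1 − 0.24) = $600,000.00.
Financial break-even EBIT = interest + D_p ÷ (1 − t) = $936,000 + $600,000.00 = $1,536,000.00.

$1,536,000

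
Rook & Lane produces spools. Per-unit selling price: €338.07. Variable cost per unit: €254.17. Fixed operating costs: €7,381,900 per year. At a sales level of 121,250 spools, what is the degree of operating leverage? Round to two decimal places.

Contribution at this volume is 121,250 × €83.90 = €10,172,875.00.
Subtracting fixed costs: EBIT = €10,172,875.00 − €7,381,900 = €2,790,975.00.
Degree of operating leverage = €10,172,875.00 / €2,790,975.00 = 3.6449.

3.64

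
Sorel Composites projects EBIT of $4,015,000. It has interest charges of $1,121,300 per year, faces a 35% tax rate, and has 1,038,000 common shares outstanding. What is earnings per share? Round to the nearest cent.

$1.81

Pre-tax income = $4,015,000 − $1,121,300.00 = $2,893,700.00.
After tax at 35%: net income = $2,893,700.00 × 0.65 = $1,880,905.00.
EPS = $1,880,905.00 ÷ 1,038,000 = $1.81.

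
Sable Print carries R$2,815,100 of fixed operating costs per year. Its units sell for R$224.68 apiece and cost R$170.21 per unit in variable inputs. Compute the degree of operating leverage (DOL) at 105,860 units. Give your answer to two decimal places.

1.95

At 105,860 units, contribution = 105,860 × R$54.47 = R$5,766,194.20.
Operating income = contribution − fixed costs = R$5,766,194.20 − R$2,815,100 = R$2,951,094.20.
So DOL = total CM / EBIT = R$5,766,194.20 / R$2,951,094.20 = 1.9539.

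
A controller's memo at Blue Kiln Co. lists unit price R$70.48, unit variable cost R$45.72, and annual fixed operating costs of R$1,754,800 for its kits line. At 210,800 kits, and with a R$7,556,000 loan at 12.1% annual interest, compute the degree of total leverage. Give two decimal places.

Contribution at this volume is 210,800 × R$24.76 = R$5,219,408.00.
EBIT = R$5,219,408.00 − R$1,754,800 = R$3,464,608.00. Interest = R$914,276.00.
DOL = R$5,219,408.00 ÷ R$3,464,608.00 = 1.5065; DFL = R$3,464,608.00 ÷ R$2,550,332.00 = 1.3585.
DCL = DOL × DFL = 1.5065 × 1.3585 = 2.0466.

2.05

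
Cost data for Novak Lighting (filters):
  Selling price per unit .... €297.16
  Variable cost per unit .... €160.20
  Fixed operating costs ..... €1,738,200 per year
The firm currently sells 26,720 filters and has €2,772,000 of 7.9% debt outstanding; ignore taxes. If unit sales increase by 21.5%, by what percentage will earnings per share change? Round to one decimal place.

Contribution at this volume is 26,720 × €136.96 = €3,659,571.20.
Subtracting fixed costs: EBIT = €3,659,571.20 − €1,738,200 = €1,921,371.20.
After interest of €218,988.00, pre-tax earnings = €1,702,383.20.
Degree of combined leverage = contribution ÷ (EBIT − I) = €3,659,571.20 ÷ €1,702,383.20 = 2.1497.
%ΔEPS = DCL × %ΔSales = 2.1497 × +21.5% = +46.2%.

+46.2%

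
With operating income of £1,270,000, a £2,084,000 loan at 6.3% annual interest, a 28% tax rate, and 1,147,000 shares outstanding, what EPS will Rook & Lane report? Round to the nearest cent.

£0.71

Interest = £131,292.00, so EBT = £1,270,000 − £131,292.00 = £1,138,708.00.
After tax at 28%: net income = £1,138,708.00 × 0.72 = £819,869.76.
Per share: £819,869.76 / 1,147,000 shares = £0.71.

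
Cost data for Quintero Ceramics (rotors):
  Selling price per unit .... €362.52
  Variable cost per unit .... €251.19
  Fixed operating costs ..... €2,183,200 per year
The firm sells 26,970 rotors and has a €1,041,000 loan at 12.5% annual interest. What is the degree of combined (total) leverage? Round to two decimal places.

4.36

At 26,970 units, contribution = 26,970 × €111.33 = €3,002,570.10.
EBIT = €3,002,570.10 − €2,183,200 = €819,370.10. Interest = €130,125.00.
DOL = €3,002,570.10 ÷ €819,370.10 = 3.6645; DFL = €819,370.10 ÷ €689,245.10 = 1.1888.
DCL = DOL × DFL = 3.6645 × 1.1888 = 4.3564.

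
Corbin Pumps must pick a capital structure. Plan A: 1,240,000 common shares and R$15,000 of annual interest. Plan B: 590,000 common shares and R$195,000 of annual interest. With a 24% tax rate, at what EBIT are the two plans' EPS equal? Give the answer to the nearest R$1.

R$358,385

Set EPS_A = EPS_B: (EBIT − R$15,000)(1 − 0.24) ÷ 1,240,000 = (EBIT − R$195,000)(1 − 0.24) ÷ 590,000.
The (1 − t) factor cancels: (EBIT − 15,000) × 590,000 = (EBIT − 195,000) × 1,240,000.
EBIT × (1,240,000 − 590,000) = 195,000 × 1,240,000 − 15,000 × 590,000 = 232,950,000,000, so EBIT = 232,950,000,000 ÷ 650,000 = 358,384.62.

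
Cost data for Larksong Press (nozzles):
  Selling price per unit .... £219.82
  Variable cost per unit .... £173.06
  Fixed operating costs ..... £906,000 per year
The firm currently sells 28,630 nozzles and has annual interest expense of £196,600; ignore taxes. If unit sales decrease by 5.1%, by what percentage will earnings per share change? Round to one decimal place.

-28.9%

Contribution at this volume is 28,630 × £46.76 = £1,338,738.80.
Operating income = contribution − fixed costs = £1,338,738.80 − £906,000 = £432,738.80.
Interest = £196,600.00, so EBIT − I = £236,138.80.
Degree of combined leverage = contribution ÷ (EBIT − I) = £1,338,738.80 ÷ £236,138.80 = 5.6693.
%ΔEPS = DCL × %ΔSales = 5.6693 × -5.1% = -28.9%.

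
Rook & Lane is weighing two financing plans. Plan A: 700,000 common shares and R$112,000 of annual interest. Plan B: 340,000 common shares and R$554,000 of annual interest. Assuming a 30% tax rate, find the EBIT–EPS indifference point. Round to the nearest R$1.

At indifference, (EBIT − 112,000)(1 − t)/700,000 = (EBIT − 554,000)(1 − t)/340,000.
Cancelling (1 − t) and cross-multiplying: 340,000·(EBIT − 112,000) = 700,000·(EBIT − 554,000).
EBIT × (700,000 − 340,000) = 554,000 × 700,000 − 112,000 × 340,000 = 349,720,000,000, so EBIT = 349,720,000,000 ÷ 360,000 = 971,444.44.

R$971,444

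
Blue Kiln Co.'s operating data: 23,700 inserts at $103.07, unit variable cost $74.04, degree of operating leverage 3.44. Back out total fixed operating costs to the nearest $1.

$488,008

At 23,700 units, contribution = 23,700 × $29.03 = $688,011.00.
Since DOL = CM ÷ EBIT, EBIT = $688,011.00 ÷ 3.44 = $200,003.20.
Fixed costs = CM − EBIT = $688,011.00 − $200,003.20 = $488,008.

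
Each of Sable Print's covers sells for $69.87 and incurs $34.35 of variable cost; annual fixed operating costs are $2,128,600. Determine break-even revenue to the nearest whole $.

CM per unit = $69.87 − $34.35 = $35.52; CM ratio = $35.52 / $69.87 = 0.5084.
Break-even sales = FC ÷ CM ratio = $2,128,600 × $69.87 / $35.52 = $4,187,086.

$4,187,086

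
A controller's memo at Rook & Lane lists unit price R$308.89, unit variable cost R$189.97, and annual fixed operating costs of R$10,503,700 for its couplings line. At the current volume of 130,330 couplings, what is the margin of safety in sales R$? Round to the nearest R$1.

R$12,974,688

Contribution margin per unit = R$308.89 − R$189.97 = R$118.92. Break-even units = R$10,503,700 ÷ R$118.92 = 88,325.77; break-even revenue = 88,325.77 × R$308.89 = R$27,282,945.62.
Actual sales revenue = 130,330 × R$308.89 = R$40,257,633.70.
Margin of safety = R$40,257,633.70 − R$27,282,945.62 = R$12,974,688.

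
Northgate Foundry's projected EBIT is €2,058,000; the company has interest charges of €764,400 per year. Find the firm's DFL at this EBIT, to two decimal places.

Interest = €764,400.00.
DFL = EBIT ÷ (EBIT − I) = €2,058,000 ÷ (€2,058,000 − €764,400.00) = €2,058,000 ÷ €1,293,600.00 = 1.5909.

1.59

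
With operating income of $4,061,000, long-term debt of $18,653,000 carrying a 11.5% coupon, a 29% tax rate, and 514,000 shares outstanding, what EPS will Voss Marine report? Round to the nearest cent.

$2.65

Pre-tax income = $4,061,000 − $2,145,095.00 = $1,915,905.00.
After tax at 29%: net income = $1,915,905.00 × 0.71 = $1,360,292.55.
Per share: $1,360,292.55 / 514,000 shares = $2.65.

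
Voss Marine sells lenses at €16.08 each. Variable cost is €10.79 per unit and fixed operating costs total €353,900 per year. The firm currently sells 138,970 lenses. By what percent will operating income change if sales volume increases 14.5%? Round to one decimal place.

+28.0%

Total contribution margin = 138,970 × €5.29 = €735,151.30.
EBIT = €735,151.30 − €353,900 = €381,251.30.
DOL = contribution ÷ EBIT = €735,151.30 ÷ €381,251.30 = 1.9283.
%ΔEBIT = DOL × %ΔSales = 1.9283 × +14.5% = +28.0%.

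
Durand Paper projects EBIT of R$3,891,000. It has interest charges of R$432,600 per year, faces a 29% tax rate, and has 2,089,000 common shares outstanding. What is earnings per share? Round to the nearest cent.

R$1.18

Pre-tax income = R$3,891,000 − R$432,600.00 = R$3,458,400.00.
Net income = R$3,458,400.00 × (1 − 0.29) = R$2,455,464.00.
Per share: R$2,455,464.00 / 2,089,000 shares = R$1.18.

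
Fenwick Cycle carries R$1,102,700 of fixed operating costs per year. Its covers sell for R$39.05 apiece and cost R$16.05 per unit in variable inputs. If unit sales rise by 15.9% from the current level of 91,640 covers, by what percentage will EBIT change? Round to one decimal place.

Total contribution margin = 91,640 × R$23.00 = R$2,107,720.00.
Subtracting fixed costs: EBIT = R$2,107,720.00 − R$1,102,700 = R$1,005,020.00.
So DOL = total CM / EBIT = R$2,107,720.00 / R$1,005,020.00 = 2.0972.
Operating income changes by 2.0972 × +15.9% = +33.3%.

+33.3%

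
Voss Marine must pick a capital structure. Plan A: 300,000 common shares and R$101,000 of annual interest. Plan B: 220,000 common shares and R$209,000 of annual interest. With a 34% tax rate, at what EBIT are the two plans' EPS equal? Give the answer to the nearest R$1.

Set EPS_A = EPS_B: (EBIT − R$101,000)(1 − 0.34) ÷ 300,000 = (EBIT − R$209,000)(1 − 0.34) ÷ 220,000.
The (1 − t) factor cancels: (EBIT − 101,000) × 220,000 = (EBIT − 209,000) × 300,000.
Solving, EBIT = (209,000·300,000 − 101,000·220,000) / (300,000 − 220,000) = 40,480,000,000 / 80,000 = 506,000.00.

R$506,000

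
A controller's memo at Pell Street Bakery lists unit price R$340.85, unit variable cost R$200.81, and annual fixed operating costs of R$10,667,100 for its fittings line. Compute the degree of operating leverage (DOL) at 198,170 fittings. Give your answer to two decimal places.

1.62

Total contribution margin = 198,170 × R$140.04 = R$27,751,726.80.
Subtracting fixed costs: EBIT = R$27,751,726.80 − R$10,667,100 = R$17,084,626.80.
Degree of operating leverage = R$27,751,726.80 / R$17,084,626.80 = 1.6244.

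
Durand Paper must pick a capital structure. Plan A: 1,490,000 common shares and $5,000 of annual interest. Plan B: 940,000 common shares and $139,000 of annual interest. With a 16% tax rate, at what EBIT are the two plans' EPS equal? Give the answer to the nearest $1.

At indifference, (EBIT − 5,000)(1 − t)/1,490,000 = (EBIT − 139,000)(1 − t)/940,000.
The (1 − t) factor cancels: (EBIT − 5,000) × 940,000 = (EBIT − 139,000) × 1,490,000.
Solving, EBIT = (139,000·1,490,000 − 5,000·940,000) / (1,490,000 − 940,000) = 202,410,000,000 / 550,000 = 368,018.18.

$368,018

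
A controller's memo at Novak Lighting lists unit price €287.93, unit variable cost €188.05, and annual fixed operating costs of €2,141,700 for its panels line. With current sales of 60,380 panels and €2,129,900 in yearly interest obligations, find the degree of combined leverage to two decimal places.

3.43

Total contribution margin = 60,380 × €99.88 = €6,030,754.40.
Operating income = contribution − fixed costs = €6,030,754.40 − €2,141,700 = €3,889,054.40. Interest = €2,129,900.00, so EBIT − I = €1,759,154.40.
DCL = contribution ÷ (EBIT − I) = €6,030,754.40 ÷ €1,759,154.40 = 3.4282.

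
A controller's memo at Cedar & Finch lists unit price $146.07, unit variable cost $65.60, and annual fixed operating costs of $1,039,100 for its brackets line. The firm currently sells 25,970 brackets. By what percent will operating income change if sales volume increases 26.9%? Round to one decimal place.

+53.5%

Contribution at this volume is 25,970 × $80.47 = $2,089,805.90.
Subtracting fixed costs: EBIT = $2,089,805.90 − $1,039,100 = $1,050,705.90.
So DOL = total CM / EBIT = $2,089,805.90 / $1,050,705.90 = 1.9890.
Operating income changes by 1.9890 × +26.9% = +53.5%.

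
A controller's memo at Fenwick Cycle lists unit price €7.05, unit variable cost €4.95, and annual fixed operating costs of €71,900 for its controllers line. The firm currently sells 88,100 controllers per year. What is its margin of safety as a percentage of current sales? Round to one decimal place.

61.1%

Each unit contributes €7.05 − €4.95 = €2.10. Break-even units = €71,900 ÷ €2.10 = 34,238.10; break-even revenue = 34,238.10 × €7.05 = €241,378.57.
Actual sales revenue = 88,100 × €7.05 = €621,105.00.
Margin of safety = (€621,105.00 − €241,378.57) ÷ €621,105.00 = 61.1%.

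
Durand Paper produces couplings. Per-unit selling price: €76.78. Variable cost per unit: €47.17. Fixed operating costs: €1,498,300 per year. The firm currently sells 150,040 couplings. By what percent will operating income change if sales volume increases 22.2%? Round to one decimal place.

+33.5%

At 150,040 units, contribution = 150,040 × €29.61 = €4,442,684.40.
Subtracting fixed costs: EBIT = €4,442,684.40 − €1,498,300 = €2,944,384.40.
DOL = contribution ÷ EBIT = €4,442,684.40 ÷ €2,944,384.40 = 1.5089.
So EBIT moves 1.5089 × (+22.2%) = +33.5%.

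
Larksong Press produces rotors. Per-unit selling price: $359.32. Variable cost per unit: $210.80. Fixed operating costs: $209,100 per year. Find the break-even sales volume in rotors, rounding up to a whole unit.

Contribution margin per unit = $359.32 − $210.80 = $148.52.
Break-even Q = $209,100 / $148.52 = 1,407.89 → 1,408 rotors.

1,408 rotors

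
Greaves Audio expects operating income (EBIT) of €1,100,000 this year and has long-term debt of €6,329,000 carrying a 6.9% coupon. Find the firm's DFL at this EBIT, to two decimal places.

1.66

Annual interest charges come to €436,701.00.
DFL = EBIT ÷ (EBIT − I) = €1,100,000 ÷ (€1,100,000 − €436,701.00) = €1,100,000 ÷ €663,299.00 = 1.6584.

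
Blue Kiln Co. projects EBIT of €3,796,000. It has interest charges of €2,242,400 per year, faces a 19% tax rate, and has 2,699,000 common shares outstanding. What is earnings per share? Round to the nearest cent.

€0.47

Interest = €2,242,400.00, so EBT = €3,796,000 − €2,242,400.00 = €1,553,600.00.
After tax at 19%: net income = €1,553,600.00 × 0.81 = €1,258,416.00.
EPS = €1,258,416.00 ÷ 2,699,000 = €0.47.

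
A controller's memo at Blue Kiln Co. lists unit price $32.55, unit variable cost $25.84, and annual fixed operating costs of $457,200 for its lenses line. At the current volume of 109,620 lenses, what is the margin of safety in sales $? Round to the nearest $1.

$1,350,268

Contribution margin per unit = $32.55 − $25.84 = $6.71. Break-even units = $457,200 ÷ $6.71 = 68,137.11; break-even revenue = 68,137.11 × $32.55 = $2,217,862.89.
Actual sales revenue = 109,620 × $32.55 = $3,568,131.00.
Margin of safety = $3,568,131.00 − $2,217,862.89 = $1,350,268.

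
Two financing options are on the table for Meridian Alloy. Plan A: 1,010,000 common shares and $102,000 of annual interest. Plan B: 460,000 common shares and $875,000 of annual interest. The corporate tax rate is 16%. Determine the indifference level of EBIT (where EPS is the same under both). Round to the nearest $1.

Set EPS_A = EPS_B: (EBIT − $102,000)(1 − 0.16) ÷ 1,010,000 = (EBIT − $875,000)(1 − 0.16) ÷ 460,000.
The (1 − t) factor cancels: (EBIT − 102,000) × 460,000 = (EBIT − 875,000) × 1,010,000.
Solving, EBIT = (875,000·1,010,000 − 102,000·460,000) / (1,010,000 − 460,000) = 836,830,000,000 / 550,000 = 1,521,509.09.

$1,521,509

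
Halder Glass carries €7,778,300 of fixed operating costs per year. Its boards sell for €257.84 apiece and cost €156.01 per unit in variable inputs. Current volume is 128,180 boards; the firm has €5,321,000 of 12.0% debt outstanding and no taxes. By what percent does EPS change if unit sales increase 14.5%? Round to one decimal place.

At 128,180 units, contribution = 128,180 × €101.83 = €13,052,569.40.
Operating income = contribution − fixed costs = €13,052,569.40 − €7,778,300 = €5,274,269.40.
Interest = €638,520.00, so EBIT − I = €4,635,749.40.
Degree of combined leverage = contribution ÷ (EBIT − I) = €13,052,569.40 ÷ €4,635,749.40 = 2.8156.
%ΔEPS = DCL × %ΔSales = 2.8156 × +14.5% = +40.8%.

+40.8%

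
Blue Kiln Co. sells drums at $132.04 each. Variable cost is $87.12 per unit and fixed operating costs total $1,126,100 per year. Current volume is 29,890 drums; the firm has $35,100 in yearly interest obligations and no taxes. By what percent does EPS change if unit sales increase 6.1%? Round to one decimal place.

+45.1%

Contribution at this volume is 29,890 × $44.92 = $1,342,658.80.
Operating income = contribution − fixed costs = $1,342,658.80 − $1,126,100 = $216,558.80.
After interest of $35,100.00, pre-tax earnings = $181,458.80.
Degree of combined leverage = contribution ÷ (EBIT − I) = $1,342,658.80 ÷ $181,458.80 = 7.3992.
EPS therefore changes by 7.3992 × (+6.1%) = +45.1%.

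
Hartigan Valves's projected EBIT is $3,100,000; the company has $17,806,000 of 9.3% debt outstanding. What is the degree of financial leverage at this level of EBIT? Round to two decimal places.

2.15

Interest = $1,655,958.00.
DFL = EBIT ÷ (EBIT − I) = $3,100,000 ÷ ($3,100,000 − $1,655,958.00) = $3,100,000 ÷ $1,444,042.00 = 2.1468.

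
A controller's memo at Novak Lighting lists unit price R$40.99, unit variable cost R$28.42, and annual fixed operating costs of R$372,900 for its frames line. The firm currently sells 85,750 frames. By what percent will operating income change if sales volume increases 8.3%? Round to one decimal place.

Contribution at this volume is 85,750 × R$12.57 = R$1,077,877.50.
EBIT = R$1,077,877.50 − R$372,900 = R$704,977.50.
So DOL = total CM / EBIT = R$1,077,877.50 / R$704,977.50 = 1.5290.
Operating income changes by 1.5290 × +8.3% = +12.7%.

+12.7%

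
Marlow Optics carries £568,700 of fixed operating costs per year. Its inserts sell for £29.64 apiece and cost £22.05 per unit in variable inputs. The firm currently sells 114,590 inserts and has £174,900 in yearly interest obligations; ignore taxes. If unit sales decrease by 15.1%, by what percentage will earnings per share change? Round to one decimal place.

Total contribution margin = 114,590 × £7.59 = £869,738.10.
EBIT = £869,738.10 − £568,700 = £301,038.10.
After interest of £174,900.00, pre-tax earnings = £126,138.10.
DCL = total CM / (EBIT − I) = £869,738.10 / £126,138.10 = 6.8951.
%ΔEPS = DCL × %ΔSales = 6.8951 × -15.1% = -104.1%.

-104.1%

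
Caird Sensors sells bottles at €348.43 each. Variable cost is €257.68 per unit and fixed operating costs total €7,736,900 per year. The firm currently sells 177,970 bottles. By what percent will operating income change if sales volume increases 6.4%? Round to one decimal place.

Total contribution margin = 177,970 × €90.75 = €16,150,777.50.
Subtracting fixed costs: EBIT = €16,150,777.50 − €7,736,900 = €8,413,877.50.
Degree of operating leverage = €16,150,777.50 / €8,413,877.50 = 1.9195.
%ΔEBIT = DOL × %ΔSales = 1.9195 × +6.4% = +12.3%.

+12.3%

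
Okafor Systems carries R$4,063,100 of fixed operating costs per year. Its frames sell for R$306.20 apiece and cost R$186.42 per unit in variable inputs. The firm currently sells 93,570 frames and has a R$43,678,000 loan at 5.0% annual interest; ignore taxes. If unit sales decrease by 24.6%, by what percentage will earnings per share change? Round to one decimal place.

Total contribution margin = 93,570 × R$119.78 = R$11,207,814.60.
Subtracting fixed costs: EBIT = R$11,207,814.60 − R$4,063,100 = R$7,144,714.60.
Interest = R$2,183,900.00, so EBIT − I = R$4,960,814.60.
Degree of combined leverage = contribution ÷ (EBIT − I) = R$11,207,814.60 ÷ R$4,960,814.60 = 2.2593.
%ΔEPS = DCL × %ΔSales = 2.2593 × -24.6% = -55.6%.

-55.6%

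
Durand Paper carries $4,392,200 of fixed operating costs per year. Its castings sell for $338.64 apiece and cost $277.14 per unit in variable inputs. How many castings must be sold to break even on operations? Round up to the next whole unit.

Each unit contributes $338.64 − $277.14 = $61.50.
Units to break even: $4,392,200 ÷ $61.50 = 71,417.89, rounded up to 71,418.

71,418 castings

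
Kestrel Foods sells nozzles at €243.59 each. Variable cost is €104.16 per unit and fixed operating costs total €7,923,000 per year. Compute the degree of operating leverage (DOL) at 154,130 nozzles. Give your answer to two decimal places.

At 154,130 units, contribution = 154,130 × €139.43 = €21,490,345.90.
Subtracting fixed costs: EBIT = €21,490,345.90 − €7,923,000 = €13,567,345.90.
Degree of operating leverage = €21,490,345.90 / €13,567,345.90 = 1.5840.

1.58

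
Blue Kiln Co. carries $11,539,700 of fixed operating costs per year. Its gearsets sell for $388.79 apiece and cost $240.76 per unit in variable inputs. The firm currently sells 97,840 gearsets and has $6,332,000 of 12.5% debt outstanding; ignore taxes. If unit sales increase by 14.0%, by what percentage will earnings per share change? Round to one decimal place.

+94.2%

At 97,840 units, contribution = 97,840 × $148.03 = $14,483,255.20.
EBIT = $14,483,255.20 − $11,539,700 = $2,943,555.20.
After interest of $791,500.00, pre-tax earnings = $2,152,055.20.
DCL = total CM / (EBIT − I) = $14,483,255.20 / $2,152,055.20 = 6.7300.
EPS therefore changes by 6.7300 × (+14.0%) = +94.2%.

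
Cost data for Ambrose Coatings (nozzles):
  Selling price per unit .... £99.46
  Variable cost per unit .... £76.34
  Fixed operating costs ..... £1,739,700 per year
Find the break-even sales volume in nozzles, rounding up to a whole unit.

75,247 nozzles

Unit CM = price − variable cost = £99.46 − £76.34 = £23.12.
Break-even Q = £1,739,700 / £23.12 = 75,246.54 → 75,247 nozzles.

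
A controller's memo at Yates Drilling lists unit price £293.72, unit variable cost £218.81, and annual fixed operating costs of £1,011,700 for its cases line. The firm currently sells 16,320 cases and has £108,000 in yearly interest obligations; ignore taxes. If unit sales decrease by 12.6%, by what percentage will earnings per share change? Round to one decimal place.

Contribution at this volume is 16,320 × £74.91 = £1,222,531.20.
EBIT = £1,222,531.20 − £1,011,700 = £210,831.20.
Interest = £108,000.00, so EBIT − I = £102,831.20.
Degree of combined leverage = contribution ÷ (EBIT − I) = £1,222,531.20 ÷ £102,831.20 = 11.8887.
EPS therefore changes by 11.8887 × (-12.6%) = -149.8%.

-149.8%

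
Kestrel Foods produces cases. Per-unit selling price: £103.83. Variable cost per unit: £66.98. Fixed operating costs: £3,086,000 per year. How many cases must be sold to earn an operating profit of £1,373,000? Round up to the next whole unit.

121,005 cases

Unit CM = price − variable cost = £103.83 − £66.98 = £36.85.
Need Q such that Q × £36.85 − £3,086,000 = £1,373,000, i.e. Q = £4,459,000 / £36.85 = 121,004.07 → 121,005.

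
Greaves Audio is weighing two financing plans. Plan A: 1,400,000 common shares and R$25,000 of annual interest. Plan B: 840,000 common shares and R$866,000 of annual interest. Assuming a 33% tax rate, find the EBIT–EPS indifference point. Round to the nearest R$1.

R$2,127,500

Set EPS_A = EPS_B: (EBIT − R$25,000)(1 − 0.33) ÷ 1,400,000 = (EBIT − R$866,000)(1 − 0.33) ÷ 840,000.
Cancelling (1 − t) and cross-multiplying: 840,000·(EBIT − 25,000) = 1,400,000·(EBIT − 866,000).
Solving, EBIT = (866,000·1,400,000 − 25,000·840,000) / (1,400,000 − 840,000) = 1,191,400,000,000 / 560,000 = 2,127,500.00.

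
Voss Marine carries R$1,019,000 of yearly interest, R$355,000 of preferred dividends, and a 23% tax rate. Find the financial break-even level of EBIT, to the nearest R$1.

R$1,480,039

Grossing the preferred dividend up to pre-tax terms: R$355,000 / (1 − 0.23) = R$461,038.96.
EPS = 0 when EBIT covers interest plus the pre-tax preferred burden: R$1,019,000 + R$461,038.96 = R$1,480,038.96.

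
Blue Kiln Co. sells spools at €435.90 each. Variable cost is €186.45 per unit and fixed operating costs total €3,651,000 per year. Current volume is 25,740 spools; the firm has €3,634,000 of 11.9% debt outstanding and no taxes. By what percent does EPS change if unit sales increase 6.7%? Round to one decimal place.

At 25,740 units, contribution = 25,740 × €249.45 = €6,420,843.00.
Subtracting fixed costs: EBIT = €6,420,843.00 − €3,651,000 = €2,769,843.00.
After interest of €432,446.00, pre-tax earnings = €2,337,397.00.
DCL = total CM / (EBIT − I) = €6,420,843.00 / €2,337,397.00 = 2.7470.
%ΔEPS = DCL × %ΔSales = 2.7470 × +6.7% = +18.4%.

+18.4%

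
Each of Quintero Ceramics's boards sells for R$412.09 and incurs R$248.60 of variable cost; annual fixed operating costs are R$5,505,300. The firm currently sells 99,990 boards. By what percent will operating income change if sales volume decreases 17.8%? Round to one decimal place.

-26.8%

Total contribution margin = 99,990 × R$163.49 = R$16,347,365.10.
Subtracting fixed costs: EBIT = R$16,347,365.10 − R$5,505,300 = R$10,842,065.10.
So DOL = total CM / EBIT = R$16,347,365.10 / R$10,842,065.10 = 1.5078.
So EBIT moves 1.5078 × (-17.8%) = -26.8%.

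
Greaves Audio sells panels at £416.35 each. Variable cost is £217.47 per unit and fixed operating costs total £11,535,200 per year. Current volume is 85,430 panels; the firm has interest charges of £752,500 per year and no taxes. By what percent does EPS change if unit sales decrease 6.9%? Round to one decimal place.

Total contribution margin = 85,430 × £198.88 = £16,990,318.40.
Operating income = contribution − fixed costs = £16,990,318.40 − £11,535,200 = £5,455,118.40.
After interest of £752,500.00, pre-tax earnings = £4,702,618.40.
DCL = total CM / (EBIT − I) = £16,990,318.40 / £4,702,618.40 = 3.6129.
%ΔEPS = DCL × %ΔSales = 3.6129 × -6.9% = -24.9%.

-24.9%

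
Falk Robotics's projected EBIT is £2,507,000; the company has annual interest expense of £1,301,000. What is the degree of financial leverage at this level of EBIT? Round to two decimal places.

2.08

Interest = £1,301,000.00.
DFL = EBIT ÷ (EBIT − I) = £2,507,000 ÷ (£2,507,000 − £1,301,000.00) = £2,507,000 ÷ £1,206,000.00 = 2.0788.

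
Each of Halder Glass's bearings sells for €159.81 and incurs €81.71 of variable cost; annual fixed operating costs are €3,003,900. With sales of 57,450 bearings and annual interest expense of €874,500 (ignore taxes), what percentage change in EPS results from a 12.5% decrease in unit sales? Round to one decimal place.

-92.2%

At 57,450 units, contribution = 57,450 × €78.10 = €4,486,845.00.
EBIT = €4,486,845.00 − €3,003,900 = €1,482,945.00.
Interest = €874,500.00, so EBIT − I = €608,445.00.
Degree of combined leverage = contribution ÷ (EBIT − I) = €4,486,845.00 ÷ €608,445.00 = 7.3743.
EPS therefore changes by 7.3743 × (-12.5%) = -92.2%.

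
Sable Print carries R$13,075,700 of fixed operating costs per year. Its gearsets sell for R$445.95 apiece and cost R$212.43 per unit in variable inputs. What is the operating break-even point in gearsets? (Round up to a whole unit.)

55,994 gearsets

Unit CM = price − variable cost = R$445.95 − R$212.43 = R$233.52.
Units to break even: R$13,075,700 ÷ R$233.52 = 55,993.92, rounded up to 55,994.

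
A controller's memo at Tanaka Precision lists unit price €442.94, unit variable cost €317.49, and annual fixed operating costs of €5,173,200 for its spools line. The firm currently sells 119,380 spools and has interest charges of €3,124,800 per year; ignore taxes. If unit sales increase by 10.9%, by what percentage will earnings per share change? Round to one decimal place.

Total contribution margin = 119,380 × €125.45 = €14,976,221.00.
Operating income = contribution − fixed costs = €14,976,221.00 − €5,173,200 = €9,803,021.00.
After interest of €3,124,800.00, pre-tax earnings = €6,678,221.00.
Degree of combined leverage = contribution ÷ (EBIT − I) = €14,976,221.00 ÷ €6,678,221.00 = 2.2425.
EPS therefore changes by 2.2425 × (+10.9%) = +24.4%.

+24.4%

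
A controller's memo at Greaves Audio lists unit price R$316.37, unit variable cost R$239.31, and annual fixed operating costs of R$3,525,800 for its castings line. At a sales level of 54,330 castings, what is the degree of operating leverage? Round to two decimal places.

6.34

Contribution at this volume is 54,330 × R$77.06 = R$4,186,669.80.
Subtracting fixed costs: EBIT = R$4,186,669.80 − R$3,525,800 = R$660,869.80.
Degree of operating leverage = R$4,186,669.80 / R$660,869.80 = 6.3351.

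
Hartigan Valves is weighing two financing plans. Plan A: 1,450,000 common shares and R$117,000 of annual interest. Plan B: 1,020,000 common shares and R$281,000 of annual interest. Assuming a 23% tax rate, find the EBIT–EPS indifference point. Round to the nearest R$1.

At indifference, (EBIT − 117,000)(1 − t)/1,450,000 = (EBIT − 281,000)(1 − t)/1,020,000.
Cancelling (1 − t) and cross-multiplying: 1,020,000·(EBIT − 117,000) = 1,450,000·(EBIT − 281,000).
Solving, EBIT = (281,000·1,450,000 − 117,000·1,020,000) / (1,450,000 − 1,020,000) = 288,110,000,000 / 430,000 = 670,023.26.

R$670,023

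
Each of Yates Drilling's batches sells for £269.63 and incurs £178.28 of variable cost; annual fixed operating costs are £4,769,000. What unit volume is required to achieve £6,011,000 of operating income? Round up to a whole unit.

Unit CM = price − variable cost = £269.63 − £178.28 = £91.35.
Units = (FC + target) / CM = (£4,769,000 + £6,011,000) / £91.35 = 118,007.66, so 118,008 batches.

118,008 batches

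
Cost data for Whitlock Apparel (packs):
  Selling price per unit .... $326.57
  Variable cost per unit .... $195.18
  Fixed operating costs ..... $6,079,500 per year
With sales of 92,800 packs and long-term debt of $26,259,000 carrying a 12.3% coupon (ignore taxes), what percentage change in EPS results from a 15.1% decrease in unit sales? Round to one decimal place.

At 92,800 units, contribution = 92,800 × $131.39 = $12,192,992.00.
Operating income = contribution − fixed costs = $12,192,992.00 − $6,079,500 = $6,113,492.00.
Interest = $3,229,857.00, so EBIT − I = $2,883,635.00.
DCL = total CM / (EBIT − I) = $12,192,992.00 / $2,883,635.00 = 4.2283.
EPS therefore changes by 4.2283 × (-15.1%) = -63.8%.

-63.8%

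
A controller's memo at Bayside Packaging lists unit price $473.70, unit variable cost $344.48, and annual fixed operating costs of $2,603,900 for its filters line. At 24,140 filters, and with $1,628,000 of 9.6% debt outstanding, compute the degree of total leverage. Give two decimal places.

8.68

At 24,140 units, contribution = 24,140 × $129.22 = $3,119,370.80.
EBIT = $3,119,370.80 − $2,603,900 = $515,470.80. Interest = $156,288.00.
DOL = $3,119,370.80 ÷ $515,470.80 = 6.0515; DFL = $515,470.80 ÷ $359,182.80 = 1.4351.
DCL = DOL × DFL = 6.0515 × 1.4351 = 8.6845.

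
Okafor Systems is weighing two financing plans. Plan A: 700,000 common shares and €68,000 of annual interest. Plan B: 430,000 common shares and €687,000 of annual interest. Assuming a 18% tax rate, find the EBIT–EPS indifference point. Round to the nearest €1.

€1,672,815

Set EPS_A = EPS_B: (EBIT − €68,000)(1 − 0.18) ÷ 700,000 = (EBIT − €687,000)(1 − 0.18) ÷ 430,000.
The (1 − t) factor cancels: (EBIT − 68,000) × 430,000 = (EBIT − 687,000) × 700,000.
Solving, EBIT = (687,000·700,000 − 68,000·430,000) / (700,000 − 430,000) = 451,660,000,000 / 270,000 = 1,672,814.81.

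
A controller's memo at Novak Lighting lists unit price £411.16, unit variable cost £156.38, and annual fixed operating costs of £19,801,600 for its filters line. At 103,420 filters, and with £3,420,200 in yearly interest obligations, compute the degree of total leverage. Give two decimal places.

Total contribution margin = 103,420 × £254.78 = £26,349,347.60.
Subtracting fixed costs: EBIT = £26,349,347.60 − £19,801,600 = £6,547,747.60. Interest = £3,420,200.00, so EBIT − I = £3,127,547.60.
DCL = contribution ÷ (EBIT − I) = £26,349,347.60 ÷ £3,127,547.60 = 8.4249.

8.42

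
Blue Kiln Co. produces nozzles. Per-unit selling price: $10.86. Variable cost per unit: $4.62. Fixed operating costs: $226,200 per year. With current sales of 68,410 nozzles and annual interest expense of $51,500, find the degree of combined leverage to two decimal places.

At 68,410 units, contribution = 68,410 × $6.24 = $426,878.40.
Operating income = contribution − fixed costs = $426,878.40 − $226,200 = $200,678.40. Interest = $51,500.00, so EBIT − I = $149,178.40.
DCL = contribution ÷ (EBIT − I) = $426,878.40 ÷ $149,178.40 = 2.8615.

2.86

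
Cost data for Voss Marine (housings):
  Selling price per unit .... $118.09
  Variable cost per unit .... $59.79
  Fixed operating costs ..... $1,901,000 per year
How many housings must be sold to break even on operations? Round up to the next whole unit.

Each unit contributes $118.09 − $59.79 = $58.30.
Break-even Q = $1,901,000 / $58.30 = 32,607.20 → 32,608 housings.

32,608 housings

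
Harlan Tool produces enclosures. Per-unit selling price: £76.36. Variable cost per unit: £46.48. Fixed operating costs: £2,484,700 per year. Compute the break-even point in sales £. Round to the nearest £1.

£6,349,789

CM per unit = £76.36 − £46.48 = £29.88; CM ratio = £29.88 / £76.36 = 0.3913.
Break-even revenue = fixed costs × price ÷ CM = £2,484,700 × £76.36 ÷ £29.88 = £6,349,789.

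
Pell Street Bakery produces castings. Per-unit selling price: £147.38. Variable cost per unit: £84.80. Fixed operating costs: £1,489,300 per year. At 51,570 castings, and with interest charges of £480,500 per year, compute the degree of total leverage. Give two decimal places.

2.57

Total contribution margin = 51,570 × £62.58 = £3,227,250.60.
EBIT = £3,227,250.60 − £1,489,300 = £1,737,950.60. Interest = £480,500.00, so EBIT − I = £1,257,450.60.
DCL = contribution ÷ (EBIT − I) = £3,227,250.60 ÷ £1,257,450.60 = 2.5665.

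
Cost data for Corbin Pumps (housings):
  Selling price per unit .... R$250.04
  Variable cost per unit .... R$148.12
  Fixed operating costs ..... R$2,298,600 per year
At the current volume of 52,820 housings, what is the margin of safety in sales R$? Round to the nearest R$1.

R$7,567,965

Each unit contributes R$250.04 − R$148.12 = R$101.92. Break-even units = R$2,298,600 ÷ R$101.92 = 22,552.98; break-even revenue = 22,552.98 × R$250.04 = R$5,639,147.80.
Actual sales revenue = 52,820 × R$250.04 = R$13,207,112.80.
Margin of safety = R$13,207,112.80 − R$5,639,147.80 = R$7,567,965.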